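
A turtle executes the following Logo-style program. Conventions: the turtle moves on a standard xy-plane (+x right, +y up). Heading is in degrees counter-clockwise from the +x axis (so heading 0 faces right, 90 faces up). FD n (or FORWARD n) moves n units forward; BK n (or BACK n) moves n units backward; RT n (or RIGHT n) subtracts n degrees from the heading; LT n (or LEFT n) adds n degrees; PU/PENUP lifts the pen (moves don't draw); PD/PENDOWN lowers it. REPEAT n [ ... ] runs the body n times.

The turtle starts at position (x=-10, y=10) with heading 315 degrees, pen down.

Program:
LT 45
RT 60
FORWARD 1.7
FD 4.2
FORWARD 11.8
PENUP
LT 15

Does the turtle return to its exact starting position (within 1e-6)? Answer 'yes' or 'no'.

Answer: no

Derivation:
Executing turtle program step by step:
Start: pos=(-10,10), heading=315, pen down
LT 45: heading 315 -> 0
RT 60: heading 0 -> 300
FD 1.7: (-10,10) -> (-9.15,8.528) [heading=300, draw]
FD 4.2: (-9.15,8.528) -> (-7.05,4.89) [heading=300, draw]
FD 11.8: (-7.05,4.89) -> (-1.15,-5.329) [heading=300, draw]
PU: pen up
LT 15: heading 300 -> 315
Final: pos=(-1.15,-5.329), heading=315, 3 segment(s) drawn

Start position: (-10, 10)
Final position: (-1.15, -5.329)
Distance = 17.7; >= 1e-6 -> NOT closed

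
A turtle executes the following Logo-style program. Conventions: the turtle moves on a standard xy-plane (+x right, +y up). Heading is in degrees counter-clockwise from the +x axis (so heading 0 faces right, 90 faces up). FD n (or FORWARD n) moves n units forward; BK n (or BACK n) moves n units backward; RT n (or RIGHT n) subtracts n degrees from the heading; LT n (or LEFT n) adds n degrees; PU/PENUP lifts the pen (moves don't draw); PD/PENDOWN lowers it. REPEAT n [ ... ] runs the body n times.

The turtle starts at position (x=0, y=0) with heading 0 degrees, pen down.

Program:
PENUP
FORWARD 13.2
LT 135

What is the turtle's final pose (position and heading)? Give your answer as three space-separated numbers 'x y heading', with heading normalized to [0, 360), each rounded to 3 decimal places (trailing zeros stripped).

Executing turtle program step by step:
Start: pos=(0,0), heading=0, pen down
PU: pen up
FD 13.2: (0,0) -> (13.2,0) [heading=0, move]
LT 135: heading 0 -> 135
Final: pos=(13.2,0), heading=135, 0 segment(s) drawn

Answer: 13.2 0 135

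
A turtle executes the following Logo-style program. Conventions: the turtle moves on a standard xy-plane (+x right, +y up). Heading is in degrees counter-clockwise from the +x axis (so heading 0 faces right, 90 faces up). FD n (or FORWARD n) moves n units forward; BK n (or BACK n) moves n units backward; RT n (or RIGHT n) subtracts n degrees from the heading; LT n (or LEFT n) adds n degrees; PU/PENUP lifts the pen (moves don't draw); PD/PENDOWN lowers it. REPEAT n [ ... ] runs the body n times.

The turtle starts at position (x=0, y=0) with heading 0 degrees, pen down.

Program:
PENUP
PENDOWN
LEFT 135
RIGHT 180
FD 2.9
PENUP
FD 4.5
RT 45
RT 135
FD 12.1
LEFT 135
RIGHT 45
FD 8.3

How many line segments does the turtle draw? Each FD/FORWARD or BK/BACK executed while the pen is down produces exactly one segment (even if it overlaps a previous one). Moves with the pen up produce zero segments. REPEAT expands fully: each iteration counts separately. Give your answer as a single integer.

Answer: 1

Derivation:
Executing turtle program step by step:
Start: pos=(0,0), heading=0, pen down
PU: pen up
PD: pen down
LT 135: heading 0 -> 135
RT 180: heading 135 -> 315
FD 2.9: (0,0) -> (2.051,-2.051) [heading=315, draw]
PU: pen up
FD 4.5: (2.051,-2.051) -> (5.233,-5.233) [heading=315, move]
RT 45: heading 315 -> 270
RT 135: heading 270 -> 135
FD 12.1: (5.233,-5.233) -> (-3.323,3.323) [heading=135, move]
LT 135: heading 135 -> 270
RT 45: heading 270 -> 225
FD 8.3: (-3.323,3.323) -> (-9.192,-2.546) [heading=225, move]
Final: pos=(-9.192,-2.546), heading=225, 1 segment(s) drawn
Segments drawn: 1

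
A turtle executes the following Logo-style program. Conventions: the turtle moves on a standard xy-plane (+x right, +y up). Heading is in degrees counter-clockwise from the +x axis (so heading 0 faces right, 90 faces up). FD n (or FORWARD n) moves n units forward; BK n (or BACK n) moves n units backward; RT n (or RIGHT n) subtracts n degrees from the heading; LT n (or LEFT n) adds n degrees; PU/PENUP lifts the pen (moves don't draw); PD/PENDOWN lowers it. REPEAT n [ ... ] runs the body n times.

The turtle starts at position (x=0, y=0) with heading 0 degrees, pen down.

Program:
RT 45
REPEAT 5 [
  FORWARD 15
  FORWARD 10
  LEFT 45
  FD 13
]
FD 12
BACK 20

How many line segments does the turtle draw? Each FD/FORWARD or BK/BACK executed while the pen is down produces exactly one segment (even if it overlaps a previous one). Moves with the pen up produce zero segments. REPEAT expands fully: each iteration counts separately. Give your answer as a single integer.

Executing turtle program step by step:
Start: pos=(0,0), heading=0, pen down
RT 45: heading 0 -> 315
REPEAT 5 [
  -- iteration 1/5 --
  FD 15: (0,0) -> (10.607,-10.607) [heading=315, draw]
  FD 10: (10.607,-10.607) -> (17.678,-17.678) [heading=315, draw]
  LT 45: heading 315 -> 0
  FD 13: (17.678,-17.678) -> (30.678,-17.678) [heading=0, draw]
  -- iteration 2/5 --
  FD 15: (30.678,-17.678) -> (45.678,-17.678) [heading=0, draw]
  FD 10: (45.678,-17.678) -> (55.678,-17.678) [heading=0, draw]
  LT 45: heading 0 -> 45
  FD 13: (55.678,-17.678) -> (64.87,-8.485) [heading=45, draw]
  -- iteration 3/5 --
  FD 15: (64.87,-8.485) -> (75.477,2.121) [heading=45, draw]
  FD 10: (75.477,2.121) -> (82.548,9.192) [heading=45, draw]
  LT 45: heading 45 -> 90
  FD 13: (82.548,9.192) -> (82.548,22.192) [heading=90, draw]
  -- iteration 4/5 --
  FD 15: (82.548,22.192) -> (82.548,37.192) [heading=90, draw]
  FD 10: (82.548,37.192) -> (82.548,47.192) [heading=90, draw]
  LT 45: heading 90 -> 135
  FD 13: (82.548,47.192) -> (73.355,56.385) [heading=135, draw]
  -- iteration 5/5 --
  FD 15: (73.355,56.385) -> (62.749,66.991) [heading=135, draw]
  FD 10: (62.749,66.991) -> (55.678,74.062) [heading=135, draw]
  LT 45: heading 135 -> 180
  FD 13: (55.678,74.062) -> (42.678,74.062) [heading=180, draw]
]
FD 12: (42.678,74.062) -> (30.678,74.062) [heading=180, draw]
BK 20: (30.678,74.062) -> (50.678,74.062) [heading=180, draw]
Final: pos=(50.678,74.062), heading=180, 17 segment(s) drawn
Segments drawn: 17

Answer: 17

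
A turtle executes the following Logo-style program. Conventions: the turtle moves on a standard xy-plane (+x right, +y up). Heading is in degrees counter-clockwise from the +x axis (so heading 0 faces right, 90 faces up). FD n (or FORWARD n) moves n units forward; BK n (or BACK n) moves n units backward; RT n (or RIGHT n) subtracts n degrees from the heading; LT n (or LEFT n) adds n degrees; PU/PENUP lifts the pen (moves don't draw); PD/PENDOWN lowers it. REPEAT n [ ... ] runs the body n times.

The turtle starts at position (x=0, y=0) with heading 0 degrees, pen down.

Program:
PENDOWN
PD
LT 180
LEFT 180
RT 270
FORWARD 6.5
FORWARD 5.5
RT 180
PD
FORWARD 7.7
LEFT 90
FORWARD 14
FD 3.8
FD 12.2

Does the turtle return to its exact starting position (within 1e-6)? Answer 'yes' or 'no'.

Executing turtle program step by step:
Start: pos=(0,0), heading=0, pen down
PD: pen down
PD: pen down
LT 180: heading 0 -> 180
LT 180: heading 180 -> 0
RT 270: heading 0 -> 90
FD 6.5: (0,0) -> (0,6.5) [heading=90, draw]
FD 5.5: (0,6.5) -> (0,12) [heading=90, draw]
RT 180: heading 90 -> 270
PD: pen down
FD 7.7: (0,12) -> (0,4.3) [heading=270, draw]
LT 90: heading 270 -> 0
FD 14: (0,4.3) -> (14,4.3) [heading=0, draw]
FD 3.8: (14,4.3) -> (17.8,4.3) [heading=0, draw]
FD 12.2: (17.8,4.3) -> (30,4.3) [heading=0, draw]
Final: pos=(30,4.3), heading=0, 6 segment(s) drawn

Start position: (0, 0)
Final position: (30, 4.3)
Distance = 30.307; >= 1e-6 -> NOT closed

Answer: no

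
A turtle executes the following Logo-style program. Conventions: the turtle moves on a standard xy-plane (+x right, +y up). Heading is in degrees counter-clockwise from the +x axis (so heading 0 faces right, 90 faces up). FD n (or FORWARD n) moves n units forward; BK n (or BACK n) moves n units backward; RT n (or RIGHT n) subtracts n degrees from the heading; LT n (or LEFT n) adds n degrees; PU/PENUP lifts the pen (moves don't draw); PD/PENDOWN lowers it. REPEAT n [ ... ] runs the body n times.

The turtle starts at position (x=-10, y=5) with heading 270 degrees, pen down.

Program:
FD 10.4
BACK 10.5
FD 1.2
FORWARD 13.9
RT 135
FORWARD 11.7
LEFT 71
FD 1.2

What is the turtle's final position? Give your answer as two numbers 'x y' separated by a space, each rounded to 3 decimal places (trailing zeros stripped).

Executing turtle program step by step:
Start: pos=(-10,5), heading=270, pen down
FD 10.4: (-10,5) -> (-10,-5.4) [heading=270, draw]
BK 10.5: (-10,-5.4) -> (-10,5.1) [heading=270, draw]
FD 1.2: (-10,5.1) -> (-10,3.9) [heading=270, draw]
FD 13.9: (-10,3.9) -> (-10,-10) [heading=270, draw]
RT 135: heading 270 -> 135
FD 11.7: (-10,-10) -> (-18.273,-1.727) [heading=135, draw]
LT 71: heading 135 -> 206
FD 1.2: (-18.273,-1.727) -> (-19.352,-2.253) [heading=206, draw]
Final: pos=(-19.352,-2.253), heading=206, 6 segment(s) drawn

Answer: -19.352 -2.253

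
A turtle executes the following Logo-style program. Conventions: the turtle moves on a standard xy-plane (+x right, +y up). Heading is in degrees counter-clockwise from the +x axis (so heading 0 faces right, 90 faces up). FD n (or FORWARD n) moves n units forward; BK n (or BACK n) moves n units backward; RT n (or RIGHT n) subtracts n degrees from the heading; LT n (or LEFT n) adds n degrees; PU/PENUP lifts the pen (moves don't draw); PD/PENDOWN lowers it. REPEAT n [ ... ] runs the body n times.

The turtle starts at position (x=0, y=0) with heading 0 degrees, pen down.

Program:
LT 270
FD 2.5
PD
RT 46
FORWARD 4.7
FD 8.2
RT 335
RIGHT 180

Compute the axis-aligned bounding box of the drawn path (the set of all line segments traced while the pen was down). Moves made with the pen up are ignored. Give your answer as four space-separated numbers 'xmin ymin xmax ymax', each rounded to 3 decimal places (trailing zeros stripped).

Answer: -9.279 -11.461 0 0

Derivation:
Executing turtle program step by step:
Start: pos=(0,0), heading=0, pen down
LT 270: heading 0 -> 270
FD 2.5: (0,0) -> (0,-2.5) [heading=270, draw]
PD: pen down
RT 46: heading 270 -> 224
FD 4.7: (0,-2.5) -> (-3.381,-5.765) [heading=224, draw]
FD 8.2: (-3.381,-5.765) -> (-9.279,-11.461) [heading=224, draw]
RT 335: heading 224 -> 249
RT 180: heading 249 -> 69
Final: pos=(-9.279,-11.461), heading=69, 3 segment(s) drawn

Segment endpoints: x in {-9.279, -3.381, 0, 0}, y in {-11.461, -5.765, -2.5, 0}
xmin=-9.279, ymin=-11.461, xmax=0, ymax=0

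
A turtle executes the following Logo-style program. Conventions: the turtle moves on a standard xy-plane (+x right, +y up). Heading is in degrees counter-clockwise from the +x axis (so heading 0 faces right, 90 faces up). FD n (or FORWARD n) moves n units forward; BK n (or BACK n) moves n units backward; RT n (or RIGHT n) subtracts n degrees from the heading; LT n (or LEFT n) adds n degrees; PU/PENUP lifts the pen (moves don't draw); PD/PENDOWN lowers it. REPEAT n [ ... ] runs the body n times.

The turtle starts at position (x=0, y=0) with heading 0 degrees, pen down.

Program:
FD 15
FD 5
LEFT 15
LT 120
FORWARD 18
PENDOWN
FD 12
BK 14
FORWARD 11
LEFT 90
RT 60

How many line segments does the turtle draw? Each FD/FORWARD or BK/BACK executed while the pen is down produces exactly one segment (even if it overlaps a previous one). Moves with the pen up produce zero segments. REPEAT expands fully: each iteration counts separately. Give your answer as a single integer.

Answer: 6

Derivation:
Executing turtle program step by step:
Start: pos=(0,0), heading=0, pen down
FD 15: (0,0) -> (15,0) [heading=0, draw]
FD 5: (15,0) -> (20,0) [heading=0, draw]
LT 15: heading 0 -> 15
LT 120: heading 15 -> 135
FD 18: (20,0) -> (7.272,12.728) [heading=135, draw]
PD: pen down
FD 12: (7.272,12.728) -> (-1.213,21.213) [heading=135, draw]
BK 14: (-1.213,21.213) -> (8.686,11.314) [heading=135, draw]
FD 11: (8.686,11.314) -> (0.908,19.092) [heading=135, draw]
LT 90: heading 135 -> 225
RT 60: heading 225 -> 165
Final: pos=(0.908,19.092), heading=165, 6 segment(s) drawn
Segments drawn: 6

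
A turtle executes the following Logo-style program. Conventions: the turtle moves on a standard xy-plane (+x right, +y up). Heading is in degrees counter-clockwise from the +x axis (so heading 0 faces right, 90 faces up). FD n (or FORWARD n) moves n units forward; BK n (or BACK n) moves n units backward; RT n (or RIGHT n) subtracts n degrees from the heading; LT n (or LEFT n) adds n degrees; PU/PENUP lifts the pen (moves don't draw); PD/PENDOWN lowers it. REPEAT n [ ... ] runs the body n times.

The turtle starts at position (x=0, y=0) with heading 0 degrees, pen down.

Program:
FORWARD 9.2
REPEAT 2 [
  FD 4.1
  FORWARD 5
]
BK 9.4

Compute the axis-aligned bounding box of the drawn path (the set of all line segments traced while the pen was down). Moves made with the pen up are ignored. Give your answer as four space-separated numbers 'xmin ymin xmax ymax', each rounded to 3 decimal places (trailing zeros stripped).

Executing turtle program step by step:
Start: pos=(0,0), heading=0, pen down
FD 9.2: (0,0) -> (9.2,0) [heading=0, draw]
REPEAT 2 [
  -- iteration 1/2 --
  FD 4.1: (9.2,0) -> (13.3,0) [heading=0, draw]
  FD 5: (13.3,0) -> (18.3,0) [heading=0, draw]
  -- iteration 2/2 --
  FD 4.1: (18.3,0) -> (22.4,0) [heading=0, draw]
  FD 5: (22.4,0) -> (27.4,0) [heading=0, draw]
]
BK 9.4: (27.4,0) -> (18,0) [heading=0, draw]
Final: pos=(18,0), heading=0, 6 segment(s) drawn

Segment endpoints: x in {0, 9.2, 13.3, 18, 18.3, 22.4, 27.4}, y in {0}
xmin=0, ymin=0, xmax=27.4, ymax=0

Answer: 0 0 27.4 0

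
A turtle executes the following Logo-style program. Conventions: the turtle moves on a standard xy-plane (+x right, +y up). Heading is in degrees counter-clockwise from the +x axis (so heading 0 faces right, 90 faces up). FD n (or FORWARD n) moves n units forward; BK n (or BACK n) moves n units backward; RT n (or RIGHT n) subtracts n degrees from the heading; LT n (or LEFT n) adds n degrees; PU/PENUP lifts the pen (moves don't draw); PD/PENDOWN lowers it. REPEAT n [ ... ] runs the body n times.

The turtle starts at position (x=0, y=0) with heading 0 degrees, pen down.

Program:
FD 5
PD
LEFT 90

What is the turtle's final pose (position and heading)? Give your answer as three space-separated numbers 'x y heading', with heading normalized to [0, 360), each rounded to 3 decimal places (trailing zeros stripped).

Answer: 5 0 90

Derivation:
Executing turtle program step by step:
Start: pos=(0,0), heading=0, pen down
FD 5: (0,0) -> (5,0) [heading=0, draw]
PD: pen down
LT 90: heading 0 -> 90
Final: pos=(5,0), heading=90, 1 segment(s) drawn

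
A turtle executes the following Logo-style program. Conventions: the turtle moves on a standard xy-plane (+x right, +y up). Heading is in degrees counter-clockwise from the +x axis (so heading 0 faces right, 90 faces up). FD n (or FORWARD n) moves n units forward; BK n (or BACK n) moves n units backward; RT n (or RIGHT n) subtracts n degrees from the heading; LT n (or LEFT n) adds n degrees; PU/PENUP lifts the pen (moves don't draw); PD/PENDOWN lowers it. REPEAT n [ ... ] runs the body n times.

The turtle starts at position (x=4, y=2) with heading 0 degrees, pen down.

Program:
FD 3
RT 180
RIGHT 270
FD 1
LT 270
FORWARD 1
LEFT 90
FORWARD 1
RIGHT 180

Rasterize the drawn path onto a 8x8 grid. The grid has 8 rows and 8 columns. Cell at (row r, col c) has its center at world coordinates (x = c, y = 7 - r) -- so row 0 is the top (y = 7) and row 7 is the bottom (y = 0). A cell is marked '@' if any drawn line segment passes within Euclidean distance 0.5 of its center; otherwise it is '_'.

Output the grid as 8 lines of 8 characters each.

Segment 0: (4,2) -> (7,2)
Segment 1: (7,2) -> (7,1)
Segment 2: (7,1) -> (6,1)
Segment 3: (6,1) -> (6,-0)

Answer: ________
________
________
________
________
____@@@@
______@@
______@_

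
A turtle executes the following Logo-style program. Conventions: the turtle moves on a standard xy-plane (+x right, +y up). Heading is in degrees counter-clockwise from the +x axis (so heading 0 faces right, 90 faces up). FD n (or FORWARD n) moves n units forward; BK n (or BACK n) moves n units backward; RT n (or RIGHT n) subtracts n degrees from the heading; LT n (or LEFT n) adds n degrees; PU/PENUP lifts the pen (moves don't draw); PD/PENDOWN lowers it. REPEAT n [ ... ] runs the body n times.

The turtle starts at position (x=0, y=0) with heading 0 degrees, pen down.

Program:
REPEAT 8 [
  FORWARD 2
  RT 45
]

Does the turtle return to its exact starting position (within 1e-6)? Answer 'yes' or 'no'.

Answer: yes

Derivation:
Executing turtle program step by step:
Start: pos=(0,0), heading=0, pen down
REPEAT 8 [
  -- iteration 1/8 --
  FD 2: (0,0) -> (2,0) [heading=0, draw]
  RT 45: heading 0 -> 315
  -- iteration 2/8 --
  FD 2: (2,0) -> (3.414,-1.414) [heading=315, draw]
  RT 45: heading 315 -> 270
  -- iteration 3/8 --
  FD 2: (3.414,-1.414) -> (3.414,-3.414) [heading=270, draw]
  RT 45: heading 270 -> 225
  -- iteration 4/8 --
  FD 2: (3.414,-3.414) -> (2,-4.828) [heading=225, draw]
  RT 45: heading 225 -> 180
  -- iteration 5/8 --
  FD 2: (2,-4.828) -> (0,-4.828) [heading=180, draw]
  RT 45: heading 180 -> 135
  -- iteration 6/8 --
  FD 2: (0,-4.828) -> (-1.414,-3.414) [heading=135, draw]
  RT 45: heading 135 -> 90
  -- iteration 7/8 --
  FD 2: (-1.414,-3.414) -> (-1.414,-1.414) [heading=90, draw]
  RT 45: heading 90 -> 45
  -- iteration 8/8 --
  FD 2: (-1.414,-1.414) -> (0,0) [heading=45, draw]
  RT 45: heading 45 -> 0
]
Final: pos=(0,0), heading=0, 8 segment(s) drawn

Start position: (0, 0)
Final position: (0, 0)
Distance = 0; < 1e-6 -> CLOSED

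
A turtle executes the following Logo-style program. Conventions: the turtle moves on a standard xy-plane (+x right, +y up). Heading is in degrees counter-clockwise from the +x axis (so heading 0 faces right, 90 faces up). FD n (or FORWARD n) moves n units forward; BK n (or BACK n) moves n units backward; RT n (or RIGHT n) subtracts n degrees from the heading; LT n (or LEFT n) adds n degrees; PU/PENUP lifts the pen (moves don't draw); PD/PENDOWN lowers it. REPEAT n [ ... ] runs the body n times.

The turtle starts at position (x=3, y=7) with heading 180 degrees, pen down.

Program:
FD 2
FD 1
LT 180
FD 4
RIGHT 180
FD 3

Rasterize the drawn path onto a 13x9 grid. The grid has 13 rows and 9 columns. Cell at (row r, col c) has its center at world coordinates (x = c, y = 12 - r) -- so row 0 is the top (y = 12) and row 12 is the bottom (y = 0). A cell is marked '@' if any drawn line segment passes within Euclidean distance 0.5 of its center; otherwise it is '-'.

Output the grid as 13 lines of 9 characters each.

Answer: ---------
---------
---------
---------
---------
@@@@@----
---------
---------
---------
---------
---------
---------
---------

Derivation:
Segment 0: (3,7) -> (1,7)
Segment 1: (1,7) -> (0,7)
Segment 2: (0,7) -> (4,7)
Segment 3: (4,7) -> (1,7)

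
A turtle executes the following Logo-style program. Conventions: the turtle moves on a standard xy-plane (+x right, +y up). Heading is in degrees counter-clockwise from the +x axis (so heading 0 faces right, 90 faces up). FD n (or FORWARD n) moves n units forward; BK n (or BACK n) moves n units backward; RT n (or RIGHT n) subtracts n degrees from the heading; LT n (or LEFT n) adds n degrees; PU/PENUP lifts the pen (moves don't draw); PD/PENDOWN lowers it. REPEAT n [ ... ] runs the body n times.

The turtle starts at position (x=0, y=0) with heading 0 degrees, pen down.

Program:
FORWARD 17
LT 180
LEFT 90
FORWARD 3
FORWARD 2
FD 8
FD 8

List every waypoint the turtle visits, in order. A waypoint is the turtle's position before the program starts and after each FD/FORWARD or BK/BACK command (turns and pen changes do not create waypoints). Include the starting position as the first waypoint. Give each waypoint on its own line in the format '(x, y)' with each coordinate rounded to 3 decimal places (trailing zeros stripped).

Executing turtle program step by step:
Start: pos=(0,0), heading=0, pen down
FD 17: (0,0) -> (17,0) [heading=0, draw]
LT 180: heading 0 -> 180
LT 90: heading 180 -> 270
FD 3: (17,0) -> (17,-3) [heading=270, draw]
FD 2: (17,-3) -> (17,-5) [heading=270, draw]
FD 8: (17,-5) -> (17,-13) [heading=270, draw]
FD 8: (17,-13) -> (17,-21) [heading=270, draw]
Final: pos=(17,-21), heading=270, 5 segment(s) drawn
Waypoints (6 total):
(0, 0)
(17, 0)
(17, -3)
(17, -5)
(17, -13)
(17, -21)

Answer: (0, 0)
(17, 0)
(17, -3)
(17, -5)
(17, -13)
(17, -21)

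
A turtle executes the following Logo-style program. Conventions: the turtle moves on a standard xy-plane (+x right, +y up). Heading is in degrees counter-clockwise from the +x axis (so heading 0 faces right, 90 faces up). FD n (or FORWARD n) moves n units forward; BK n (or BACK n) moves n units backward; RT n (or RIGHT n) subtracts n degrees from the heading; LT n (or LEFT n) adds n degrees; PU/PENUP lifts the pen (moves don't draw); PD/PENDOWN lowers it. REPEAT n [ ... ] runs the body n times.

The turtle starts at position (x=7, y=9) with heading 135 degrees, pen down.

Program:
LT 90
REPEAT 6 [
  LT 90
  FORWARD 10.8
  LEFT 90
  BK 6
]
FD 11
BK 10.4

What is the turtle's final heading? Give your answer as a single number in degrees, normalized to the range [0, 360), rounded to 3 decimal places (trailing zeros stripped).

Executing turtle program step by step:
Start: pos=(7,9), heading=135, pen down
LT 90: heading 135 -> 225
REPEAT 6 [
  -- iteration 1/6 --
  LT 90: heading 225 -> 315
  FD 10.8: (7,9) -> (14.637,1.363) [heading=315, draw]
  LT 90: heading 315 -> 45
  BK 6: (14.637,1.363) -> (10.394,-2.879) [heading=45, draw]
  -- iteration 2/6 --
  LT 90: heading 45 -> 135
  FD 10.8: (10.394,-2.879) -> (2.757,4.757) [heading=135, draw]
  LT 90: heading 135 -> 225
  BK 6: (2.757,4.757) -> (7,9) [heading=225, draw]
  -- iteration 3/6 --
  LT 90: heading 225 -> 315
  FD 10.8: (7,9) -> (14.637,1.363) [heading=315, draw]
  LT 90: heading 315 -> 45
  BK 6: (14.637,1.363) -> (10.394,-2.879) [heading=45, draw]
  -- iteration 4/6 --
  LT 90: heading 45 -> 135
  FD 10.8: (10.394,-2.879) -> (2.757,4.757) [heading=135, draw]
  LT 90: heading 135 -> 225
  BK 6: (2.757,4.757) -> (7,9) [heading=225, draw]
  -- iteration 5/6 --
  LT 90: heading 225 -> 315
  FD 10.8: (7,9) -> (14.637,1.363) [heading=315, draw]
  LT 90: heading 315 -> 45
  BK 6: (14.637,1.363) -> (10.394,-2.879) [heading=45, draw]
  -- iteration 6/6 --
  LT 90: heading 45 -> 135
  FD 10.8: (10.394,-2.879) -> (2.757,4.757) [heading=135, draw]
  LT 90: heading 135 -> 225
  BK 6: (2.757,4.757) -> (7,9) [heading=225, draw]
]
FD 11: (7,9) -> (-0.778,1.222) [heading=225, draw]
BK 10.4: (-0.778,1.222) -> (6.576,8.576) [heading=225, draw]
Final: pos=(6.576,8.576), heading=225, 14 segment(s) drawn

Answer: 225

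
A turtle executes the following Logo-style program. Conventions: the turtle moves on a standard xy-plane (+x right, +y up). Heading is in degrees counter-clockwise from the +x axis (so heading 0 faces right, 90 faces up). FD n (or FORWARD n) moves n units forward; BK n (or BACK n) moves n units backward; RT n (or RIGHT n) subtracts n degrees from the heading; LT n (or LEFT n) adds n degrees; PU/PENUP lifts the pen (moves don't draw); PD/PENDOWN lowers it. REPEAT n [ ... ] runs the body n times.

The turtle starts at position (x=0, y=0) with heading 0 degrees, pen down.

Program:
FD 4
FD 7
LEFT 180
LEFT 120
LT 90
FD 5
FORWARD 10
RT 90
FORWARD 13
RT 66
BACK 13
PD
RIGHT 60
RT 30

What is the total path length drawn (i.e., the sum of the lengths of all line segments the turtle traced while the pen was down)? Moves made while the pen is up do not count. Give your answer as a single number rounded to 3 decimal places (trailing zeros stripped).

Executing turtle program step by step:
Start: pos=(0,0), heading=0, pen down
FD 4: (0,0) -> (4,0) [heading=0, draw]
FD 7: (4,0) -> (11,0) [heading=0, draw]
LT 180: heading 0 -> 180
LT 120: heading 180 -> 300
LT 90: heading 300 -> 30
FD 5: (11,0) -> (15.33,2.5) [heading=30, draw]
FD 10: (15.33,2.5) -> (23.99,7.5) [heading=30, draw]
RT 90: heading 30 -> 300
FD 13: (23.99,7.5) -> (30.49,-3.758) [heading=300, draw]
RT 66: heading 300 -> 234
BK 13: (30.49,-3.758) -> (38.132,6.759) [heading=234, draw]
PD: pen down
RT 60: heading 234 -> 174
RT 30: heading 174 -> 144
Final: pos=(38.132,6.759), heading=144, 6 segment(s) drawn

Segment lengths:
  seg 1: (0,0) -> (4,0), length = 4
  seg 2: (4,0) -> (11,0), length = 7
  seg 3: (11,0) -> (15.33,2.5), length = 5
  seg 4: (15.33,2.5) -> (23.99,7.5), length = 10
  seg 5: (23.99,7.5) -> (30.49,-3.758), length = 13
  seg 6: (30.49,-3.758) -> (38.132,6.759), length = 13
Total = 52

Answer: 52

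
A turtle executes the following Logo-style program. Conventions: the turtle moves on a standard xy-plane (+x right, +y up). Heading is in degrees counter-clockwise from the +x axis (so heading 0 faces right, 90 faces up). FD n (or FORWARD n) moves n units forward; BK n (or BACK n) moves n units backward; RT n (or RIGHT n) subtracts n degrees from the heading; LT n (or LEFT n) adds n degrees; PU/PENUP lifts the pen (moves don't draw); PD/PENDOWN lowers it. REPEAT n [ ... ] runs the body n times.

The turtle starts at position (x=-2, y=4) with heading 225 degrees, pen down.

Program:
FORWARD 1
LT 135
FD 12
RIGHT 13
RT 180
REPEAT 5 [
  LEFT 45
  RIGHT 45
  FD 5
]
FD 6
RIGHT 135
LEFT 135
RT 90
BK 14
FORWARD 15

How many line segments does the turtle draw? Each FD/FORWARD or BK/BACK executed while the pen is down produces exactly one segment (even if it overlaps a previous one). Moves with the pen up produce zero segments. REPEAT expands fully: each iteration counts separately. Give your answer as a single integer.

Answer: 10

Derivation:
Executing turtle program step by step:
Start: pos=(-2,4), heading=225, pen down
FD 1: (-2,4) -> (-2.707,3.293) [heading=225, draw]
LT 135: heading 225 -> 0
FD 12: (-2.707,3.293) -> (9.293,3.293) [heading=0, draw]
RT 13: heading 0 -> 347
RT 180: heading 347 -> 167
REPEAT 5 [
  -- iteration 1/5 --
  LT 45: heading 167 -> 212
  RT 45: heading 212 -> 167
  FD 5: (9.293,3.293) -> (4.421,4.418) [heading=167, draw]
  -- iteration 2/5 --
  LT 45: heading 167 -> 212
  RT 45: heading 212 -> 167
  FD 5: (4.421,4.418) -> (-0.451,5.542) [heading=167, draw]
  -- iteration 3/5 --
  LT 45: heading 167 -> 212
  RT 45: heading 212 -> 167
  FD 5: (-0.451,5.542) -> (-5.323,6.667) [heading=167, draw]
  -- iteration 4/5 --
  LT 45: heading 167 -> 212
  RT 45: heading 212 -> 167
  FD 5: (-5.323,6.667) -> (-10.195,7.792) [heading=167, draw]
  -- iteration 5/5 --
  LT 45: heading 167 -> 212
  RT 45: heading 212 -> 167
  FD 5: (-10.195,7.792) -> (-15.066,8.917) [heading=167, draw]
]
FD 6: (-15.066,8.917) -> (-20.913,10.266) [heading=167, draw]
RT 135: heading 167 -> 32
LT 135: heading 32 -> 167
RT 90: heading 167 -> 77
BK 14: (-20.913,10.266) -> (-24.062,-3.375) [heading=77, draw]
FD 15: (-24.062,-3.375) -> (-20.688,11.241) [heading=77, draw]
Final: pos=(-20.688,11.241), heading=77, 10 segment(s) drawn
Segments drawn: 10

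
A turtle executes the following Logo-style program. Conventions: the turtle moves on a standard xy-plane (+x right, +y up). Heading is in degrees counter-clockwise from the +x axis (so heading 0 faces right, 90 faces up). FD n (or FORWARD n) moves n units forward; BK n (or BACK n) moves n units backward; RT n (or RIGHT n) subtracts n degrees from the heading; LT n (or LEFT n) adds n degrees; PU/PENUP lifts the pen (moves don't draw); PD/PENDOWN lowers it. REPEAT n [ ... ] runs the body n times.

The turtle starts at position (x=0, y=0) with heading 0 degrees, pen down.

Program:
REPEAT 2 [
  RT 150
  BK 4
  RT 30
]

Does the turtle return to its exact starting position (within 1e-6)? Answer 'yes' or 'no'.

Executing turtle program step by step:
Start: pos=(0,0), heading=0, pen down
REPEAT 2 [
  -- iteration 1/2 --
  RT 150: heading 0 -> 210
  BK 4: (0,0) -> (3.464,2) [heading=210, draw]
  RT 30: heading 210 -> 180
  -- iteration 2/2 --
  RT 150: heading 180 -> 30
  BK 4: (3.464,2) -> (0,0) [heading=30, draw]
  RT 30: heading 30 -> 0
]
Final: pos=(0,0), heading=0, 2 segment(s) drawn

Start position: (0, 0)
Final position: (0, 0)
Distance = 0; < 1e-6 -> CLOSED

Answer: yes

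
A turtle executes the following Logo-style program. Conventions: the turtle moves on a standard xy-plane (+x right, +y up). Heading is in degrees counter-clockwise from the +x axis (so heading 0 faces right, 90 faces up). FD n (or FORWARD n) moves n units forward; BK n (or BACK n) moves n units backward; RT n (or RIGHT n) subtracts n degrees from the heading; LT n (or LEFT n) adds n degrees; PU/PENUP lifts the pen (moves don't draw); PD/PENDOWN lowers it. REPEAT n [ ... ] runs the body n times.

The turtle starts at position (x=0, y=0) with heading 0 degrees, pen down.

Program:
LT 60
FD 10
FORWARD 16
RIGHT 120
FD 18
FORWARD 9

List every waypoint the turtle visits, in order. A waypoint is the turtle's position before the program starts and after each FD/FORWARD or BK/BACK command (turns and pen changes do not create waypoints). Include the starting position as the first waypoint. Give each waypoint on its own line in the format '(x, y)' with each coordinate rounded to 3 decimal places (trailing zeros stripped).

Executing turtle program step by step:
Start: pos=(0,0), heading=0, pen down
LT 60: heading 0 -> 60
FD 10: (0,0) -> (5,8.66) [heading=60, draw]
FD 16: (5,8.66) -> (13,22.517) [heading=60, draw]
RT 120: heading 60 -> 300
FD 18: (13,22.517) -> (22,6.928) [heading=300, draw]
FD 9: (22,6.928) -> (26.5,-0.866) [heading=300, draw]
Final: pos=(26.5,-0.866), heading=300, 4 segment(s) drawn
Waypoints (5 total):
(0, 0)
(5, 8.66)
(13, 22.517)
(22, 6.928)
(26.5, -0.866)

Answer: (0, 0)
(5, 8.66)
(13, 22.517)
(22, 6.928)
(26.5, -0.866)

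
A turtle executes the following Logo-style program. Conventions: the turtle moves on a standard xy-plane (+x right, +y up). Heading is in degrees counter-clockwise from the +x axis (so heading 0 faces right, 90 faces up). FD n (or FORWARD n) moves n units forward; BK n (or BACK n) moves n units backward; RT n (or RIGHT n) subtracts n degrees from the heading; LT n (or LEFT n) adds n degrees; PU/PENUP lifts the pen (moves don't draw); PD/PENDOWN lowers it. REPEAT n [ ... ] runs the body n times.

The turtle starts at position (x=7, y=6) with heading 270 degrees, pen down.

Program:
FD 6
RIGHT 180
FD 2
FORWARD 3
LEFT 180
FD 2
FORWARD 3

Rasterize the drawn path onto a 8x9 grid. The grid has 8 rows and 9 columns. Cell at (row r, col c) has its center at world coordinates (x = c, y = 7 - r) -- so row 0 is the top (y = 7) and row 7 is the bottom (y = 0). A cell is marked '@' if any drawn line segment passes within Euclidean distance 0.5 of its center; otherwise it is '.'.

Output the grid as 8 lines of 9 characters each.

Segment 0: (7,6) -> (7,0)
Segment 1: (7,0) -> (7,2)
Segment 2: (7,2) -> (7,5)
Segment 3: (7,5) -> (7,3)
Segment 4: (7,3) -> (7,0)

Answer: .........
.......@.
.......@.
.......@.
.......@.
.......@.
.......@.
.......@.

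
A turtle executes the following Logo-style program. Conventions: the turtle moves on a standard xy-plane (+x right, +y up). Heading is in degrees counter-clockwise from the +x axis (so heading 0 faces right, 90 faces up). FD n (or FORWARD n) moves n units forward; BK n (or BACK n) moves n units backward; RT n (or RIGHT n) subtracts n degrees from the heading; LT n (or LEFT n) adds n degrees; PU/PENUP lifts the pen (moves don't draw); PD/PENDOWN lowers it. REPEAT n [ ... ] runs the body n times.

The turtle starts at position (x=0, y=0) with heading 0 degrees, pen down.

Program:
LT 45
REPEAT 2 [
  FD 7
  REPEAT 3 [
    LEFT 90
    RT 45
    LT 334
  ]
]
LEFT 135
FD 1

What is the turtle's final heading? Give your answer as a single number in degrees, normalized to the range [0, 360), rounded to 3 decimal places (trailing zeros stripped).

Executing turtle program step by step:
Start: pos=(0,0), heading=0, pen down
LT 45: heading 0 -> 45
REPEAT 2 [
  -- iteration 1/2 --
  FD 7: (0,0) -> (4.95,4.95) [heading=45, draw]
  REPEAT 3 [
    -- iteration 1/3 --
    LT 90: heading 45 -> 135
    RT 45: heading 135 -> 90
    LT 334: heading 90 -> 64
    -- iteration 2/3 --
    LT 90: heading 64 -> 154
    RT 45: heading 154 -> 109
    LT 334: heading 109 -> 83
    -- iteration 3/3 --
    LT 90: heading 83 -> 173
    RT 45: heading 173 -> 128
    LT 334: heading 128 -> 102
  ]
  -- iteration 2/2 --
  FD 7: (4.95,4.95) -> (3.494,11.797) [heading=102, draw]
  REPEAT 3 [
    -- iteration 1/3 --
    LT 90: heading 102 -> 192
    RT 45: heading 192 -> 147
    LT 334: heading 147 -> 121
    -- iteration 2/3 --
    LT 90: heading 121 -> 211
    RT 45: heading 211 -> 166
    LT 334: heading 166 -> 140
    -- iteration 3/3 --
    LT 90: heading 140 -> 230
    RT 45: heading 230 -> 185
    LT 334: heading 185 -> 159
  ]
]
LT 135: heading 159 -> 294
FD 1: (3.494,11.797) -> (3.901,10.883) [heading=294, draw]
Final: pos=(3.901,10.883), heading=294, 3 segment(s) drawn

Answer: 294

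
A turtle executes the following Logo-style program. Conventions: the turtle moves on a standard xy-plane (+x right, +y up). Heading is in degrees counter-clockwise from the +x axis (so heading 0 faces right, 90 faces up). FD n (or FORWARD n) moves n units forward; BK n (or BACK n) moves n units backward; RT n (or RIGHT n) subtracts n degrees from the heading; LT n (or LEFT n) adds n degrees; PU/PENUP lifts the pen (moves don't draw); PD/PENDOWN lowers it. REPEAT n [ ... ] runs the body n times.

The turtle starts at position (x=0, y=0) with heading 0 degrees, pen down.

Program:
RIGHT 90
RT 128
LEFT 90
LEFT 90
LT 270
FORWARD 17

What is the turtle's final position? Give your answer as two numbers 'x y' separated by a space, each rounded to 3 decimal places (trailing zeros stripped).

Answer: -10.466 -13.396

Derivation:
Executing turtle program step by step:
Start: pos=(0,0), heading=0, pen down
RT 90: heading 0 -> 270
RT 128: heading 270 -> 142
LT 90: heading 142 -> 232
LT 90: heading 232 -> 322
LT 270: heading 322 -> 232
FD 17: (0,0) -> (-10.466,-13.396) [heading=232, draw]
Final: pos=(-10.466,-13.396), heading=232, 1 segment(s) drawn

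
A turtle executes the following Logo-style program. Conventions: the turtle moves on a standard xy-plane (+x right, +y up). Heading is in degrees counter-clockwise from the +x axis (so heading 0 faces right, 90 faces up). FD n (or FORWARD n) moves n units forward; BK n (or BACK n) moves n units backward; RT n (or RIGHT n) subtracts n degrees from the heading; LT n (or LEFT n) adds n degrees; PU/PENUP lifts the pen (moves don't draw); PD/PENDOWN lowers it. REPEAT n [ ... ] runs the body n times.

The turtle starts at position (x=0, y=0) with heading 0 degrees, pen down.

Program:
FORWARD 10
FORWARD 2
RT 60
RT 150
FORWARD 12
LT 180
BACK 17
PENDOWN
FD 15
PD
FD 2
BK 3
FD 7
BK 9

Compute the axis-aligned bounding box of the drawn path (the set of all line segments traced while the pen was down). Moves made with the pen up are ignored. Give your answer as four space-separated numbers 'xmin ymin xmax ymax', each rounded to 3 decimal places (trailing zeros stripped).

Answer: -13.115 0 12 14.5

Derivation:
Executing turtle program step by step:
Start: pos=(0,0), heading=0, pen down
FD 10: (0,0) -> (10,0) [heading=0, draw]
FD 2: (10,0) -> (12,0) [heading=0, draw]
RT 60: heading 0 -> 300
RT 150: heading 300 -> 150
FD 12: (12,0) -> (1.608,6) [heading=150, draw]
LT 180: heading 150 -> 330
BK 17: (1.608,6) -> (-13.115,14.5) [heading=330, draw]
PD: pen down
FD 15: (-13.115,14.5) -> (-0.124,7) [heading=330, draw]
PD: pen down
FD 2: (-0.124,7) -> (1.608,6) [heading=330, draw]
BK 3: (1.608,6) -> (-0.99,7.5) [heading=330, draw]
FD 7: (-0.99,7.5) -> (5.072,4) [heading=330, draw]
BK 9: (5.072,4) -> (-2.722,8.5) [heading=330, draw]
Final: pos=(-2.722,8.5), heading=330, 9 segment(s) drawn

Segment endpoints: x in {-13.115, -2.722, -0.99, -0.124, 0, 1.608, 1.608, 5.072, 10, 12}, y in {0, 4, 6, 6, 7, 7.5, 8.5, 14.5}
xmin=-13.115, ymin=0, xmax=12, ymax=14.5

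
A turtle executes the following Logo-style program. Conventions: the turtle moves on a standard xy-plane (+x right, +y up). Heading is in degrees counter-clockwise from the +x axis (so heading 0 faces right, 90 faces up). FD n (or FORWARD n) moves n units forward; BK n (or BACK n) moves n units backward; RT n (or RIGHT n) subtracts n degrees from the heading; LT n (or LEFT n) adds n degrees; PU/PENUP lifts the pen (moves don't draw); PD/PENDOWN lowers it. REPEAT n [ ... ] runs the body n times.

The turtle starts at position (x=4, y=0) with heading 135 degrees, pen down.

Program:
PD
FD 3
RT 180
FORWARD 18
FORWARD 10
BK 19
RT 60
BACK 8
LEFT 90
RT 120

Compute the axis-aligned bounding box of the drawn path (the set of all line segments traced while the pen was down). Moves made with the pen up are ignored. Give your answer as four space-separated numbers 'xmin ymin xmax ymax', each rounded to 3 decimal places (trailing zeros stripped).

Answer: 1.879 -17.678 21.678 3.485

Derivation:
Executing turtle program step by step:
Start: pos=(4,0), heading=135, pen down
PD: pen down
FD 3: (4,0) -> (1.879,2.121) [heading=135, draw]
RT 180: heading 135 -> 315
FD 18: (1.879,2.121) -> (14.607,-10.607) [heading=315, draw]
FD 10: (14.607,-10.607) -> (21.678,-17.678) [heading=315, draw]
BK 19: (21.678,-17.678) -> (8.243,-4.243) [heading=315, draw]
RT 60: heading 315 -> 255
BK 8: (8.243,-4.243) -> (10.313,3.485) [heading=255, draw]
LT 90: heading 255 -> 345
RT 120: heading 345 -> 225
Final: pos=(10.313,3.485), heading=225, 5 segment(s) drawn

Segment endpoints: x in {1.879, 4, 8.243, 10.313, 14.607, 21.678}, y in {-17.678, -10.607, -4.243, 0, 2.121, 3.485}
xmin=1.879, ymin=-17.678, xmax=21.678, ymax=3.485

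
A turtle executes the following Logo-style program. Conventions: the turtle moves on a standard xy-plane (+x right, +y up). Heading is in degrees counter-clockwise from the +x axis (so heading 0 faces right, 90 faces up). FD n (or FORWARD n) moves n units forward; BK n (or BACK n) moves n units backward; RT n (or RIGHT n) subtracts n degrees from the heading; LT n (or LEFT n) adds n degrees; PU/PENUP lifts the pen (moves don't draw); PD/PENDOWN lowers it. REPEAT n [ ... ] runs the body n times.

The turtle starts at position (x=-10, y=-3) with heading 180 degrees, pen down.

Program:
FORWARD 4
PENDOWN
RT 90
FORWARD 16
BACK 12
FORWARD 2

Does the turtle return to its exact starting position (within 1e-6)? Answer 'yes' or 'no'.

Answer: no

Derivation:
Executing turtle program step by step:
Start: pos=(-10,-3), heading=180, pen down
FD 4: (-10,-3) -> (-14,-3) [heading=180, draw]
PD: pen down
RT 90: heading 180 -> 90
FD 16: (-14,-3) -> (-14,13) [heading=90, draw]
BK 12: (-14,13) -> (-14,1) [heading=90, draw]
FD 2: (-14,1) -> (-14,3) [heading=90, draw]
Final: pos=(-14,3), heading=90, 4 segment(s) drawn

Start position: (-10, -3)
Final position: (-14, 3)
Distance = 7.211; >= 1e-6 -> NOT closed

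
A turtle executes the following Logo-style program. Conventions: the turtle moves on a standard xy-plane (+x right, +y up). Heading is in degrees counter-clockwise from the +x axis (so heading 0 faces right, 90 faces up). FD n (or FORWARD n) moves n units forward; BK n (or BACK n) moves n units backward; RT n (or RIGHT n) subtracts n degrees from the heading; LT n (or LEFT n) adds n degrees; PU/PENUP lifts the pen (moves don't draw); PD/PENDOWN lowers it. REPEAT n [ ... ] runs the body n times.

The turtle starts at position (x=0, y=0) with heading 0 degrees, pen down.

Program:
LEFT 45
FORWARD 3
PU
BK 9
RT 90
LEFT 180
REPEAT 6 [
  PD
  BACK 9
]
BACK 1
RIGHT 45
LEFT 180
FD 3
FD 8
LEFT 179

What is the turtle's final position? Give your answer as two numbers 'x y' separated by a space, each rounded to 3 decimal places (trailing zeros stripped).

Executing turtle program step by step:
Start: pos=(0,0), heading=0, pen down
LT 45: heading 0 -> 45
FD 3: (0,0) -> (2.121,2.121) [heading=45, draw]
PU: pen up
BK 9: (2.121,2.121) -> (-4.243,-4.243) [heading=45, move]
RT 90: heading 45 -> 315
LT 180: heading 315 -> 135
REPEAT 6 [
  -- iteration 1/6 --
  PD: pen down
  BK 9: (-4.243,-4.243) -> (2.121,-10.607) [heading=135, draw]
  -- iteration 2/6 --
  PD: pen down
  BK 9: (2.121,-10.607) -> (8.485,-16.971) [heading=135, draw]
  -- iteration 3/6 --
  PD: pen down
  BK 9: (8.485,-16.971) -> (14.849,-23.335) [heading=135, draw]
  -- iteration 4/6 --
  PD: pen down
  BK 9: (14.849,-23.335) -> (21.213,-29.698) [heading=135, draw]
  -- iteration 5/6 --
  PD: pen down
  BK 9: (21.213,-29.698) -> (27.577,-36.062) [heading=135, draw]
  -- iteration 6/6 --
  PD: pen down
  BK 9: (27.577,-36.062) -> (33.941,-42.426) [heading=135, draw]
]
BK 1: (33.941,-42.426) -> (34.648,-43.134) [heading=135, draw]
RT 45: heading 135 -> 90
LT 180: heading 90 -> 270
FD 3: (34.648,-43.134) -> (34.648,-46.134) [heading=270, draw]
FD 8: (34.648,-46.134) -> (34.648,-54.134) [heading=270, draw]
LT 179: heading 270 -> 89
Final: pos=(34.648,-54.134), heading=89, 10 segment(s) drawn

Answer: 34.648 -54.134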